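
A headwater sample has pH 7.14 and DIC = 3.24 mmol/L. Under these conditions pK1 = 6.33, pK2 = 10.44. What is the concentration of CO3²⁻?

[CO3²⁻] = 1.41 μmol/L

α₂ = 1 / (1 + [H⁺]/K2 + [H⁺]²/(K1K2)) = 1 / (1 + 10^+3.30 + 10^+2.49)
   = 1 / (1 + 1995.3 + 309.03) = 1/2305.3 = 0.0004338
[CO3²⁻] = α₂ × DIC = 0.0004338 × 3.24 = 0.00141 mmol/L = 1.41 μmol/L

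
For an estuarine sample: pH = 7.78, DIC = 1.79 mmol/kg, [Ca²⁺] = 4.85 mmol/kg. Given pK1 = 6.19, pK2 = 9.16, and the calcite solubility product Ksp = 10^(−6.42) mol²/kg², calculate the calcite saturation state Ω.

α₂ = 1 / (1 + [H⁺]/K2 + [H⁺]²/(K1K2)) = 1 / (1 + 10^+1.38 + 10^-0.21)
   = 1 / (1 + 23.988 + 0.61660) = 1/25.605 = 0.03905
[CO3²⁻] = α₂ × DIC = 0.03905 × 1.79 = 0.06991 mmol/kg
Ksp = 10^(−6.42) = 3.802×10^-7
Ω = [Ca²⁺][CO3²⁻]/Ksp = (4.85×10^-3)(6.991×10^-5) / 3.802×10^-7 = 0.892

Ω = 0.892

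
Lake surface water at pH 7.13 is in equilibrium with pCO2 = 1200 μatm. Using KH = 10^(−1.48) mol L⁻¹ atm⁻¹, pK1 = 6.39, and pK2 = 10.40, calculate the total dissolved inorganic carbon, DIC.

DIC = 0.258 mmol/L

[CO2*] = KH · pCO2 = 10^(−1.48) × 1200×10^-6 = 3.974×10^-5 mol/L
α₀ = 1/(1 + K1/[H⁺] + K1K2/[H⁺]²) = 1/(1 + 10^+0.74 + 10^-2.53) = 0.1539
DIC = [CO2*]/α₀ = 3.974×10^-5 / 0.1539 = 0.258 mmol/L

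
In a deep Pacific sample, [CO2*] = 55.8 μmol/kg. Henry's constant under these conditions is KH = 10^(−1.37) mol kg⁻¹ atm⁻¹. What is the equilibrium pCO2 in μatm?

KH = 10^(−1.37) = 4.266×10^-2 mol kg⁻¹ atm⁻¹
pCO2 = [CO2*]/KH = 55.8×10^-6 / 4.266×10^-2 = 1.31×10^-3 atm = 1310 μatm

pCO2 = 1310 μatm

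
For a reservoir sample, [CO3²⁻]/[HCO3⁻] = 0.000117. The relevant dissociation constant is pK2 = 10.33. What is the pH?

pH = 6.40

From K2 = [H⁺][CO3²⁻]/[HCO3⁻]:  pH = pK2 + log₁₀([CO3²⁻]/[HCO3⁻])
log₁₀(0.000117) = -3.932
pH = 10.33 + (-3.932) = 6.40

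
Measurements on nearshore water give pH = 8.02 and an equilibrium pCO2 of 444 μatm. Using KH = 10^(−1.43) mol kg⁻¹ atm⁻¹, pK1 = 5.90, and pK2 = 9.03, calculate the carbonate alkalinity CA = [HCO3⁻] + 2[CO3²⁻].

CA = 2.60 mmol/kg

[CO2*] = KH · pCO2 = 10^(−1.43) × 444×10^-6 = 1.650×10^-5 mol/kg
α₀ = 1/(1 + K1/[H⁺] + K1K2/[H⁺]²) = 1/(1 + 10^+2.12 + 10^+1.11) = 0.006863
DIC = [CO2*]/α₀ = 1.650×10^-5 / 0.006863 = 2.404 mmol/kg
CA = (α₁ + 2α₂)·DIC = (0.9047 + 2×0.08841) × 2.404 = 2.60 mmol/kg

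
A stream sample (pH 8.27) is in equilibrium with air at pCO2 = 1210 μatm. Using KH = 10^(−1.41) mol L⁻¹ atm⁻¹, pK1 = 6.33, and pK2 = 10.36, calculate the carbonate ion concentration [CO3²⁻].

[CO3²⁻] = 0.0333 mmol/L

[CO2*] = KH · pCO2 = 10^(−1.41) × 1210×10^-6 = 4.707×10^-5 mol/L
α₀ = 1/(1 + K1/[H⁺] + K1K2/[H⁺]²) = 1/(1 + 10^+1.94 + 10^-0.15) = 0.01126
DIC = [CO2*]/α₀ = 4.707×10^-5 / 0.01126 = 4.180 mmol/L
[CO3²⁻] = α₂·DIC; α₂ = 0.007972, so [CO3²⁻] = 0.007972 × 4.180 = 0.0333 mmol/L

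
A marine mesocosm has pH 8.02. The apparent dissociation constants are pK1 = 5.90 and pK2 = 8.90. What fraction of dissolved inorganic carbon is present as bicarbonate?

α₁ = 1 / (1 + [H⁺]/K1 + K2/[H⁺]) = 1 / (1 + 10^-2.12 + 10^-0.88)
   = 1 / (1 + 0.0075858 + 0.13183) = 1/1.1394 = 0.8776

α₁ = 0.878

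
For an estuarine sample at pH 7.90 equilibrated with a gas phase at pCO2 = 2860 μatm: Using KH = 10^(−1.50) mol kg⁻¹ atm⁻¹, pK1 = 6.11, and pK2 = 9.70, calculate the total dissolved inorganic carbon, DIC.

[CO2*] = KH · pCO2 = 10^(−1.50) × 2860×10^-6 = 9.044×10^-5 mol/kg
α₀ = 1/(1 + K1/[H⁺] + K1K2/[H⁺]²) = 1/(1 + 10^+1.79 + 10^-0.01) = 0.01571
DIC = [CO2*]/α₀ = 9.044×10^-5 / 0.01571 = 5.76 mmol/kg

DIC = 5.76 mmol/kg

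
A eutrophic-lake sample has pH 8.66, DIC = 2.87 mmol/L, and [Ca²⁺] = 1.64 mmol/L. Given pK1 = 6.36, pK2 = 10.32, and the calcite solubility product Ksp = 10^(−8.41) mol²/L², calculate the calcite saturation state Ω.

α₂ = 1 / (1 + [H⁺]/K2 + [H⁺]²/(K1K2)) = 1 / (1 + 10^+1.66 + 10^-0.64)
   = 1 / (1 + 45.709 + 0.22909) = 1/46.938 = 0.02130
[CO3²⁻] = α₂ × DIC = 0.02130 × 2.87 = 0.06114 mmol/L
Ksp = 10^(−8.41) = 3.890×10^-9
Ω = [Ca²⁺][CO3²⁻]/Ksp = (1.64×10^-3)(6.114×10^-5) / 3.890×10^-9 = 25.8

Ω = 25.8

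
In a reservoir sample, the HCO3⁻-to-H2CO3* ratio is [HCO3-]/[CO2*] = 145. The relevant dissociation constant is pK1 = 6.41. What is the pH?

From K1 = [H⁺][HCO3-]/[CO2*]:  pH = pK1 + log₁₀([HCO3-]/[CO2*])
log₁₀(145) = +2.161
pH = 6.41 + (+2.161) = 8.57

pH = 8.57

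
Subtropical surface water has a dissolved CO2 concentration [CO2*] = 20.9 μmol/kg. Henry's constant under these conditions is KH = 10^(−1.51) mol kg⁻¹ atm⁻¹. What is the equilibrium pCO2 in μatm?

KH = 10^(−1.51) = 3.090×10^-2 mol kg⁻¹ atm⁻¹
pCO2 = [CO2*]/KH = 20.9×10^-6 / 3.090×10^-2 = 6.76×10^-4 atm = 676 μatm

pCO2 = 676 μatm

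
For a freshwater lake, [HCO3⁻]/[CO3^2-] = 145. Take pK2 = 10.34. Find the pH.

From K2 = [H⁺][CO3^2-]/[HCO3⁻]:  pH = pK2 − log₁₀([HCO3⁻]/[CO3^2-])
log₁₀(145) = +2.161
pH = 10.34 − (+2.161) = 8.18

pH = 8.18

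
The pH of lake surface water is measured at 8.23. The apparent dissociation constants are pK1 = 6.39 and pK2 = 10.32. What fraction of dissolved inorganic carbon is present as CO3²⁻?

α₂ = 0.00795

α₂ = 1 / (1 + [H⁺]/K2 + [H⁺]²/(K1K2)) = 1 / (1 + 10^+2.09 + 10^+0.25)
   = 1 / (1 + 123.03 + 1.7783) = 1/125.81 = 0.007949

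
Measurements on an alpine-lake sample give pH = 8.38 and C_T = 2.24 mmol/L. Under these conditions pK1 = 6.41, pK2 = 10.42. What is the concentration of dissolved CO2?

α₀ = 1 / (1 + K1/[H⁺] + K1K2/[H⁺]²) = 1 / (1 + 10^+1.97 + 10^-0.07)
   = 1 / (1 + 93.325 + 0.85114) = 1/95.177 = 0.01051
[CO2*] = α₀ × DIC = 0.01051 × 2.24 = 0.0235 mmol/L

[CO2*] = 0.0235 mmol/L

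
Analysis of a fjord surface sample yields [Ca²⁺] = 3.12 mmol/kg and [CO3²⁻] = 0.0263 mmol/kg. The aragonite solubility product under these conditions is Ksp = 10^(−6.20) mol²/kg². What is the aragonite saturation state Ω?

Ω = 0.130

Ksp = 10^(−6.20) = 6.310×10^-7
Ω = [Ca²⁺][CO3²⁻]/Ksp = (3.12×10^-3)(0.0263×10^-3) / 6.310×10^-7 = 0.130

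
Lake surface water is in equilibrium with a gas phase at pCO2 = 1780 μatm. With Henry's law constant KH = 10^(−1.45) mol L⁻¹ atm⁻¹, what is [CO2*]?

[CO2*] = 63.2 μmol/L

KH = 10^(−1.45) = 3.548×10^-2 mol L⁻¹ atm⁻¹
[CO2*] = KH · pCO2 = 3.548×10^-2 × 1780×10^-6 atm = 6.32×10^-5 mol/L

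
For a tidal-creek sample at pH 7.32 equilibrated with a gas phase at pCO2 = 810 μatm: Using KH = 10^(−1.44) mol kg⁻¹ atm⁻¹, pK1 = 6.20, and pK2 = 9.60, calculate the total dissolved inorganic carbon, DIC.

DIC = 0.419 mmol/kg

[CO2*] = KH · pCO2 = 10^(−1.44) × 810×10^-6 = 2.941×10^-5 mol/kg
α₀ = 1/(1 + K1/[H⁺] + K1K2/[H⁺]²) = 1/(1 + 10^+1.12 + 10^-1.16) = 0.07017
DIC = [CO2*]/α₀ = 2.941×10^-5 / 0.07017 = 0.419 mmol/kg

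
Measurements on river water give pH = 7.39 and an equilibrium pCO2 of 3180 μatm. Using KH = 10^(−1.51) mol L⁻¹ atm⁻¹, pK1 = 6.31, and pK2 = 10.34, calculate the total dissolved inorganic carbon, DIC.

[CO2*] = KH · pCO2 = 10^(−1.51) × 3180×10^-6 = 9.827×10^-5 mol/L
α₀ = 1/(1 + K1/[H⁺] + K1K2/[H⁺]²) = 1/(1 + 10^+1.08 + 10^-1.87) = 0.07671
DIC = [CO2*]/α₀ = 9.827×10^-5 / 0.07671 = 1.28 mmol/L

DIC = 1.28 mmol/L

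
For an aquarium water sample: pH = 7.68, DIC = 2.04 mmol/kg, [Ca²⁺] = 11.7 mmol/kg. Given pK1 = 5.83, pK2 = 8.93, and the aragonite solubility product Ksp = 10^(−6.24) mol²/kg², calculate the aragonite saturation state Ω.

Ω = 2.18

α₂ = 1 / (1 + [H⁺]/K2 + [H⁺]²/(K1K2)) = 1 / (1 + 10^+1.25 + 10^-0.60)
   = 1 / (1 + 17.783 + 0.25119) = 1/19.034 = 0.05254
[CO3²⁻] = α₂ × DIC = 0.05254 × 2.04 = 0.1072 mmol/kg
Ksp = 10^(−6.24) = 5.754×10^-7
Ω = [Ca²⁺][CO3²⁻]/Ksp = (11.7×10^-3)(1.072×10^-4) / 5.754×10^-7 = 2.18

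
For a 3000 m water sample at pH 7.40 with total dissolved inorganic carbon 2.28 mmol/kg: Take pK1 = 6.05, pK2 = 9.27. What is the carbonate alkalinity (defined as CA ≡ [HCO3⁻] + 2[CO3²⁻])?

CA = [HCO3⁻] + 2[CO3²⁻] = (α₁ + 2α₂)·DIC
At pH 7.40: [H⁺]/K1 = 10^-1.35 = 0.044668, K2/[H⁺] = 10^-1.87 = 0.013490
α₁ = 1/(1 + 0.044668 + 0.013490) = 1/1.0582 = 0.9450; α₂ = α₁·K2/[H⁺] = 0.01275
α₁ + 2α₂ = 0.9705
CA = 0.9705 × 2.28 = 2.21 mmol/kg

CA = 2.21 mmol/kg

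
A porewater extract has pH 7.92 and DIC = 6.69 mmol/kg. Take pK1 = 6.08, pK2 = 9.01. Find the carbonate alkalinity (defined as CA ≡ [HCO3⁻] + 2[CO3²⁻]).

CA = [HCO3⁻] + 2[CO3²⁻] = (α₁ + 2α₂)·DIC
At pH 7.92: [H⁺]/K1 = 10^-1.84 = 0.014454, K2/[H⁺] = 10^-1.09 = 0.081283
α₁ = 1/(1 + 0.014454 + 0.081283) = 1/1.0957 = 0.9126; α₂ = α₁·K2/[H⁺] = 0.07418
α₁ + 2α₂ = 1.0610
CA = 1.0610 × 6.69 = 7.10 mmol/kg

CA = 7.10 mmol/kg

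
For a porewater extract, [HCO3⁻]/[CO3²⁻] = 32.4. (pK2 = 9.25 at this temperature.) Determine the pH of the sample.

pH = 7.74

From K2 = [H⁺][CO3²⁻]/[HCO3⁻]:  pH = pK2 − log₁₀([HCO3⁻]/[CO3²⁻])
log₁₀(32.4) = +1.511
pH = 9.25 − (+1.511) = 7.74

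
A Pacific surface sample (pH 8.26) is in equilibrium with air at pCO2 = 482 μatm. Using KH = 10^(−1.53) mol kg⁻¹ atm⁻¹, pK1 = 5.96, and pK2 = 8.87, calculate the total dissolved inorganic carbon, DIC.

[CO2*] = KH · pCO2 = 10^(−1.53) × 482×10^-6 = 1.422×10^-5 mol/kg
α₀ = 1/(1 + K1/[H⁺] + K1K2/[H⁺]²) = 1/(1 + 10^+2.30 + 10^+1.69) = 0.004008
DIC = [CO2*]/α₀ = 1.422×10^-5 / 0.004008 = 3.55 mmol/kg

DIC = 3.55 mmol/kg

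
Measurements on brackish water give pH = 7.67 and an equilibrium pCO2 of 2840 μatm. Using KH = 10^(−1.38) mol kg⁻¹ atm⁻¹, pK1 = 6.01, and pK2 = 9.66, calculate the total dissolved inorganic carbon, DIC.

[CO2*] = KH · pCO2 = 10^(−1.38) × 2840×10^-6 = 1.184×10^-4 mol/kg
α₀ = 1/(1 + K1/[H⁺] + K1K2/[H⁺]²) = 1/(1 + 10^+1.66 + 10^-0.33) = 0.02120
DIC = [CO2*]/α₀ = 1.184×10^-4 / 0.02120 = 5.59 mmol/kg

DIC = 5.59 mmol/kg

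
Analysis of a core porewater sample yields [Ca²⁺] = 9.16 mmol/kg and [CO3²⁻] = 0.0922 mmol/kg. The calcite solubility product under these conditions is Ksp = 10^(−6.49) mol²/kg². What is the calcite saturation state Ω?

Ω = 2.61

Ksp = 10^(−6.49) = 3.236×10^-7
Ω = [Ca²⁺][CO3²⁻]/Ksp = (9.16×10^-3)(0.0922×10^-3) / 3.236×10^-7 = 2.61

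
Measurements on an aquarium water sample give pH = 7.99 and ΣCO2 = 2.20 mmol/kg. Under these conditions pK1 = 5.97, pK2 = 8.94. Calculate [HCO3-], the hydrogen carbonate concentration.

[HCO3⁻] = 1.96 mmol/kg

α₁ = 1 / (1 + [H⁺]/K1 + K2/[H⁺]) = 1 / (1 + 10^-2.02 + 10^-0.95)
   = 1 / (1 + 0.0095499 + 0.11220) = 1/1.1218 = 0.8915
[HCO3⁻] = α₁ × DIC = 0.8915 × 2.20 = 1.96 mmol/kg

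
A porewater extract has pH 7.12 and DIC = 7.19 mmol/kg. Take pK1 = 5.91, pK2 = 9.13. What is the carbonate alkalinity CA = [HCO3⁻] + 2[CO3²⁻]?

CA = [HCO3⁻] + 2[CO3²⁻] = (α₁ + 2α₂)·DIC
At pH 7.12: [H⁺]/K1 = 10^-1.21 = 0.061660, K2/[H⁺] = 10^-2.01 = 0.0097724
α₁ = 1/(1 + 0.061660 + 0.0097724) = 1/1.0714 = 0.9333; α₂ = α₁·K2/[H⁺] = 0.009121
α₁ + 2α₂ = 0.9516
CA = 0.9516 × 7.19 = 6.84 mmol/kg

CA = 6.84 mmol/kg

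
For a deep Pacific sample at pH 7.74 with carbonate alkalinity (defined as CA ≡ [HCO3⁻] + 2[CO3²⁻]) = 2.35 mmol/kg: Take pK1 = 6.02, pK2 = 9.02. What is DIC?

DIC = 2.28 mmol/kg

CA = [HCO3⁻] + 2[CO3²⁻] = (α₁ + 2α₂)·DIC
At pH 7.74: [H⁺]/K1 = 10^-1.72 = 0.019055, K2/[H⁺] = 10^-1.28 = 0.052481
α₁ = 1/(1 + 0.019055 + 0.052481) = 1/1.0715 = 0.9332; α₂ = α₁·K2/[H⁺] = 0.04898
α₁ + 2α₂ = 1.0312
DIC = CA / (α₁ + 2α₂) = 2.35 / 1.0312 = 2.28 mmol/kg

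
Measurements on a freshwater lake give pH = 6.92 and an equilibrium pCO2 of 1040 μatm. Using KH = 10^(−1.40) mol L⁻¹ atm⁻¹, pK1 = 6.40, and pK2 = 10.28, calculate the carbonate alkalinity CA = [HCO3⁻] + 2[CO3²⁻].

CA = 0.137 mmol/L

[CO2*] = KH · pCO2 = 10^(−1.40) × 1040×10^-6 = 4.140×10^-5 mol/L
α₀ = 1/(1 + K1/[H⁺] + K1K2/[H⁺]²) = 1/(1 + 10^+0.52 + 10^-2.84) = 0.2319
DIC = [CO2*]/α₀ = 4.140×10^-5 / 0.2319 = 0.1786 mmol/L
CA = (α₁ + 2α₂)·DIC = (0.7678 + 2×0.0003352) × 0.1786 = 0.137 mmol/L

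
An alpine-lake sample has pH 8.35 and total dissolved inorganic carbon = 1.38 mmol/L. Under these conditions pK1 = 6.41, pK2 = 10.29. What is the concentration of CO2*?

α₀ = 1 / (1 + K1/[H⁺] + K1K2/[H⁺]²) = 1 / (1 + 10^+1.94 + 10^+0.00)
   = 1 / (1 + 87.096 + 1.0000) = 1/89.096 = 0.01122
[CO2*] = α₀ × DIC = 0.01122 × 1.38 = 0.0155 mmol/L = 15.5 μmol/L

[CO2*] = 15.5 μmol/L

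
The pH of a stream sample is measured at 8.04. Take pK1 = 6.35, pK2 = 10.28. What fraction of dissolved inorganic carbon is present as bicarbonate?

α₁ = 1 / (1 + [H⁺]/K1 + K2/[H⁺]) = 1 / (1 + 10^-1.69 + 10^-2.24)
   = 1 / (1 + 0.020417 + 0.0057544) = 1/1.0262 = 0.9745

α₁ = 0.974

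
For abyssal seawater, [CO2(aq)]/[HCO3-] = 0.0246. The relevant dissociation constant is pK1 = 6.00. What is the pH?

From K1 = [H⁺][HCO3-]/[CO2(aq)]:  pH = pK1 − log₁₀([CO2(aq)]/[HCO3-])
log₁₀(0.0246) = -1.609
pH = 6.00 − (-1.609) = 7.61

pH = 7.61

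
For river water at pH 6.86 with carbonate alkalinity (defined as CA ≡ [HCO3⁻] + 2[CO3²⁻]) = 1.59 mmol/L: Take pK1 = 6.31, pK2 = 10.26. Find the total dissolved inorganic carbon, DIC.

DIC = 2.04 mmol/L

CA = [HCO3⁻] + 2[CO3²⁻] = (α₁ + 2α₂)·DIC
At pH 6.86: [H⁺]/K1 = 10^-0.55 = 0.28184, K2/[H⁺] = 10^-3.40 = 0.00039811
α₁ = 1/(1 + 0.28184 + 0.00039811) = 1/1.2822 = 0.7799; α₂ = α₁·K2/[H⁺] = 0.0003105
α₁ + 2α₂ = 0.7805
DIC = CA / (α₁ + 2α₂) = 1.59 / 0.7805 = 2.04 mmol/L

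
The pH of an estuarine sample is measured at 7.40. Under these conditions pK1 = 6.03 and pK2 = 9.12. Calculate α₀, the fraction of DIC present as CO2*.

α₀ = 0.0402

α₀ = 1 / (1 + K1/[H⁺] + K1K2/[H⁺]²) = 1 / (1 + 10^+1.37 + 10^-0.35)
   = 1 / (1 + 23.442 + 0.44668) = 1/24.889 = 0.04018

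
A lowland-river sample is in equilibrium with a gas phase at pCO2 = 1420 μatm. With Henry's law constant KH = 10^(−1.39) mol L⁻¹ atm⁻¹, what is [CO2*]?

KH = 10^(−1.39) = 4.074×10^-2 mol L⁻¹ atm⁻¹
[CO2*] = KH · pCO2 = 4.074×10^-2 × 1420×10^-6 atm = 5.78×10^-5 mol/L

[CO2*] = 57.8 μmol/L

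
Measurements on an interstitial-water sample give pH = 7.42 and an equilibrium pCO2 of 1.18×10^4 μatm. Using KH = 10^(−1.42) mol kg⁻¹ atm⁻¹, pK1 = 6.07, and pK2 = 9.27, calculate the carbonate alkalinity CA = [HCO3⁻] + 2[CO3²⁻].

CA = 10.3 mmol/kg

[CO2*] = KH · pCO2 = 10^(−1.42) × 1.18×10^4×10^-6 = 4.486×10^-4 mol/kg
α₀ = 1/(1 + K1/[H⁺] + K1K2/[H⁺]²) = 1/(1 + 10^+1.35 + 10^-0.50) = 0.04219
DIC = [CO2*]/α₀ = 4.486×10^-4 / 0.04219 = 10.63 mmol/kg
CA = (α₁ + 2α₂)·DIC = (0.9445 + 2×0.01334) × 10.63 = 10.3 mmol/kg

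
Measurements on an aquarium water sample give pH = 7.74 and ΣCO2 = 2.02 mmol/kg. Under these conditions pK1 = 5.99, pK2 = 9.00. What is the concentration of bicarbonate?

[HCO3⁻] = 1.88 mmol/kg

α₁ = 1 / (1 + [H⁺]/K1 + K2/[H⁺]) = 1 / (1 + 10^-1.75 + 10^-1.26)
   = 1 / (1 + 0.017783 + 0.054954) = 1/1.0727 = 0.9322
[HCO3⁻] = α₁ × DIC = 0.9322 × 2.02 = 1.88 mmol/kg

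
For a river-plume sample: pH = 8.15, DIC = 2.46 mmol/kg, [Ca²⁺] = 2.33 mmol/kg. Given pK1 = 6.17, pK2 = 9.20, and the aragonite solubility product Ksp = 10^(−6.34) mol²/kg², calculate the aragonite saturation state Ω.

Ω = 1.02

α₂ = 1 / (1 + [H⁺]/K2 + [H⁺]²/(K1K2)) = 1 / (1 + 10^+1.05 + 10^-0.93)
   = 1 / (1 + 11.220 + 0.11749) = 1/12.338 = 0.08105
[CO3²⁻] = α₂ × DIC = 0.08105 × 2.46 = 0.1994 mmol/kg
Ksp = 10^(−6.34) = 4.571×10^-7
Ω = [Ca²⁺][CO3²⁻]/Ksp = (2.33×10^-3)(1.994×10^-4) / 4.571×10^-7 = 1.02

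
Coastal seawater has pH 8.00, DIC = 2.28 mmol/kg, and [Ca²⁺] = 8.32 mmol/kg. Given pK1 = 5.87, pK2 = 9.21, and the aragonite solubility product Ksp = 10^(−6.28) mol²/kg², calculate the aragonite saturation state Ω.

Ω = 2.08

α₂ = 1 / (1 + [H⁺]/K2 + [H⁺]²/(K1K2)) = 1 / (1 + 10^+1.21 + 10^-0.92)
   = 1 / (1 + 16.218 + 0.12023) = 1/17.338 = 0.05768
[CO3²⁻] = α₂ × DIC = 0.05768 × 2.28 = 0.1315 mmol/kg
Ksp = 10^(−6.28) = 5.248×10^-7
Ω = [Ca²⁺][CO3²⁻]/Ksp = (8.32×10^-3)(1.315×10^-4) / 5.248×10^-7 = 2.08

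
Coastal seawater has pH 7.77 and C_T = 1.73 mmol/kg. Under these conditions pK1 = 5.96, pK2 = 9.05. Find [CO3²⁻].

α₂ = 1 / (1 + [H⁺]/K2 + [H⁺]²/(K1K2)) = 1 / (1 + 10^+1.28 + 10^-0.53)
   = 1 / (1 + 19.055 + 0.29512) = 1/20.350 = 0.04914
[CO3²⁻] = α₂ × DIC = 0.04914 × 1.73 = 0.0850 mmol/kg

[CO3²⁻] = 0.0850 mmol/kg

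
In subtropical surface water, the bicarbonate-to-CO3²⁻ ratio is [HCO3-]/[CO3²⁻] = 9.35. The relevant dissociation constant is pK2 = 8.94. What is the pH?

From K2 = [H⁺][CO3²⁻]/[HCO3-]:  pH = pK2 − log₁₀([HCO3-]/[CO3²⁻])
log₁₀(9.35) = +0.971
pH = 8.94 − (+0.971) = 7.97

pH = 7.97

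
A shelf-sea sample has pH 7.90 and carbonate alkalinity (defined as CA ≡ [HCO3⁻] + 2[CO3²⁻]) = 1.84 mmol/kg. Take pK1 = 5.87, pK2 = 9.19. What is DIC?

CA = [HCO3⁻] + 2[CO3²⁻] = (α₁ + 2α₂)·DIC
At pH 7.90: [H⁺]/K1 = 10^-2.03 = 0.0093325, K2/[H⁺] = 10^-1.29 = 0.051286
α₁ = 1/(1 + 0.0093325 + 0.051286) = 1/1.0606 = 0.9428; α₂ = α₁·K2/[H⁺] = 0.04835
α₁ + 2α₂ = 1.0396
DIC = CA / (α₁ + 2α₂) = 1.84 / 1.0396 = 1.77 mmol/kg

DIC = 1.77 mmol/kg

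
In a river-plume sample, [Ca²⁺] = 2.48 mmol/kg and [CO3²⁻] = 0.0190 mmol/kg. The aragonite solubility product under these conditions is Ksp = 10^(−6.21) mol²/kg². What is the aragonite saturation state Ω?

Ksp = 10^(−6.21) = 6.166×10^-7
Ω = [Ca²⁺][CO3²⁻]/Ksp = (2.48×10^-3)(0.0190×10^-3) / 6.166×10^-7 = 0.0764

Ω = 0.0764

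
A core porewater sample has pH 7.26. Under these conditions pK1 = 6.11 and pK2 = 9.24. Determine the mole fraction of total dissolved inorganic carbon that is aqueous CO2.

α₀ = 0.0655

α₀ = 1 / (1 + K1/[H⁺] + K1K2/[H⁺]²) = 1 / (1 + 10^+1.15 + 10^-0.83)
   = 1 / (1 + 14.125 + 0.14791) = 1/15.273 = 0.06547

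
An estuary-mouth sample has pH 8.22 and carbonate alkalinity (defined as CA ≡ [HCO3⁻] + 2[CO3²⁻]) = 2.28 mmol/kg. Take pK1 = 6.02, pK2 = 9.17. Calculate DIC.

CA = [HCO3⁻] + 2[CO3²⁻] = (α₁ + 2α₂)·DIC
At pH 8.22: [H⁺]/K1 = 10^-2.20 = 0.0063096, K2/[H⁺] = 10^-0.95 = 0.11220
α₁ = 1/(1 + 0.0063096 + 0.11220) = 1/1.1185 = 0.8940; α₂ = α₁·K2/[H⁺] = 0.1003
α₁ + 2α₂ = 1.0947
DIC = CA / (α₁ + 2α₂) = 2.28 / 1.0947 = 2.08 mmol/kg

DIC = 2.08 mmol/kg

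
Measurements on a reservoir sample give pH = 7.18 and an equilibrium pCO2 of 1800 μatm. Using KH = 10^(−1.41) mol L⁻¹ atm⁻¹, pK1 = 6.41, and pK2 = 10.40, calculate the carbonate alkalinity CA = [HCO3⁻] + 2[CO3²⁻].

CA = 0.413 mmol/L

[CO2*] = KH · pCO2 = 10^(−1.41) × 1800×10^-6 = 7.003×10^-5 mol/L
α₀ = 1/(1 + K1/[H⁺] + K1K2/[H⁺]²) = 1/(1 + 10^+0.77 + 10^-2.45) = 0.1451
DIC = [CO2*]/α₀ = 7.003×10^-5 / 0.1451 = 0.4826 mmol/L
CA = (α₁ + 2α₂)·DIC = (0.8544 + 2×0.0005148) × 0.4826 = 0.413 mmol/L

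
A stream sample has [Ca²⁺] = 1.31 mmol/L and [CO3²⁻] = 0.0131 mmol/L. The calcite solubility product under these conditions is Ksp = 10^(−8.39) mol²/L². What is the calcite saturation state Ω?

Ω = 4.21

Ksp = 10^(−8.39) = 4.074×10^-9
Ω = [Ca²⁺][CO3²⁻]/Ksp = (1.31×10^-3)(0.0131×10^-3) / 4.074×10^-9 = 4.21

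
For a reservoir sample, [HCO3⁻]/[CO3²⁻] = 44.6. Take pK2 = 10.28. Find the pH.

pH = 8.63

From K2 = [H⁺][CO3²⁻]/[HCO3⁻]:  pH = pK2 − log₁₀([HCO3⁻]/[CO3²⁻])
log₁₀(44.6) = +1.649
pH = 10.28 − (+1.649) = 8.63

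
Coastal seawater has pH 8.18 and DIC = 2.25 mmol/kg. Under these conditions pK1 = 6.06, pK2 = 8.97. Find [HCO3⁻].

[HCO3⁻] = 1.92 mmol/kg

α₁ = 1 / (1 + [H⁺]/K1 + K2/[H⁺]) = 1 / (1 + 10^-2.12 + 10^-0.79)
   = 1 / (1 + 0.0075858 + 0.16218) = 1/1.1698 = 0.8549
[HCO3⁻] = α₁ × DIC = 0.8549 × 2.25 = 1.92 mmol/kg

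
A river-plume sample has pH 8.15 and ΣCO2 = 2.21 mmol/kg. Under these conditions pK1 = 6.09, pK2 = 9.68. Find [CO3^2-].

[CO3²⁻] = 0.0628 mmol/kg

α₂ = 1 / (1 + [H⁺]/K2 + [H⁺]²/(K1K2)) = 1 / (1 + 10^+1.53 + 10^-0.53)
   = 1 / (1 + 33.884 + 0.29512) = 1/35.180 = 0.02843
[CO3²⁻] = α₂ × DIC = 0.02843 × 2.21 = 0.0628 mmol/kg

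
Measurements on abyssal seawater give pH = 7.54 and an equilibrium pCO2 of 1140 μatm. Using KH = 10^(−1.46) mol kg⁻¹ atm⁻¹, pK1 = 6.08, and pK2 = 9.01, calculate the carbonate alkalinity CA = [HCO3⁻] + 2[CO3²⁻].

[CO2*] = KH · pCO2 = 10^(−1.46) × 1140×10^-6 = 3.953×10^-5 mol/kg
α₀ = 1/(1 + K1/[H⁺] + K1K2/[H⁺]²) = 1/(1 + 10^+1.46 + 10^-0.01) = 0.03245
DIC = [CO2*]/α₀ = 3.953×10^-5 / 0.03245 = 1.218 mmol/kg
CA = (α₁ + 2α₂)·DIC = (0.9358 + 2×0.03171) × 1.218 = 1.22 mmol/kg

CA = 1.22 mmol/kg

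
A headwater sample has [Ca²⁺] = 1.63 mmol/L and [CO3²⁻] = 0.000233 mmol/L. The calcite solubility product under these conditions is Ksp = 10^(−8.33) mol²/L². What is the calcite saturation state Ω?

Ω = 0.0812

Ksp = 10^(−8.33) = 4.677×10^-9
Ω = [Ca²⁺][CO3²⁻]/Ksp = (1.63×10^-3)(0.000233×10^-3) / 4.677×10^-9 = 0.0812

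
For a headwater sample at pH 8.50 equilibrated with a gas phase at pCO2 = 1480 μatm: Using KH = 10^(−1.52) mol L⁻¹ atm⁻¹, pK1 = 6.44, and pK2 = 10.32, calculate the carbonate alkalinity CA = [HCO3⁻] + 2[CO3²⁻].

[CO2*] = KH · pCO2 = 10^(−1.52) × 1480×10^-6 = 4.470×10^-5 mol/L
α₀ = 1/(1 + K1/[H⁺] + K1K2/[H⁺]²) = 1/(1 + 10^+2.06 + 10^+0.24) = 0.008507
DIC = [CO2*]/α₀ = 4.470×10^-5 / 0.008507 = 5.254 mmol/L
CA = (α₁ + 2α₂)·DIC = (0.9767 + 2×0.01478) × 5.254 = 5.29 mmol/L

CA = 5.29 mmol/L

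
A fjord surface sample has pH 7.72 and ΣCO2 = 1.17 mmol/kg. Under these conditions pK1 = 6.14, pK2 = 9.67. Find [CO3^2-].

[CO3²⁻] = 12.7 μmol/kg

α₂ = 1 / (1 + [H⁺]/K2 + [H⁺]²/(K1K2)) = 1 / (1 + 10^+1.95 + 10^+0.37)
   = 1 / (1 + 89.125 + 2.3442) = 1/92.469 = 0.01081
[CO3²⁻] = α₂ × DIC = 0.01081 × 1.17 = 0.0127 mmol/kg = 12.7 μmol/kg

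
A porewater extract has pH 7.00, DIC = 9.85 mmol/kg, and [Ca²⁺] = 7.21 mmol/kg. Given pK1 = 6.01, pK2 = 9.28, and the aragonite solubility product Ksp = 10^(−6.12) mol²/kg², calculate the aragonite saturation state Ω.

α₂ = 1 / (1 + [H⁺]/K2 + [H⁺]²/(K1K2)) = 1 / (1 + 10^+2.28 + 10^+1.29)
   = 1 / (1 + 190.55 + 19.498) = 1/211.04 = 0.004738
[CO3²⁻] = α₂ × DIC = 0.004738 × 9.85 = 0.04667 mmol/kg
Ksp = 10^(−6.12) = 7.586×10^-7
Ω = [Ca²⁺][CO3²⁻]/Ksp = (7.21×10^-3)(4.667×10^-5) / 7.586×10^-7 = 0.444

Ω = 0.444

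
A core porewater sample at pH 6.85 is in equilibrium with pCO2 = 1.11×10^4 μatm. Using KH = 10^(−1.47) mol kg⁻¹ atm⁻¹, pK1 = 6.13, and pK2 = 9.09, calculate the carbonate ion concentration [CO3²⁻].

[CO3²⁻] = 11.4 μmol/kg

[CO2*] = KH · pCO2 = 10^(−1.47) × 1.11×10^4×10^-6 = 3.761×10^-4 mol/kg
α₀ = 1/(1 + K1/[H⁺] + K1K2/[H⁺]²) = 1/(1 + 10^+0.72 + 10^-1.52) = 0.1593
DIC = [CO2*]/α₀ = 3.761×10^-4 / 0.1593 = 2.361 mmol/kg
[CO3²⁻] = α₂·DIC; α₂ = 0.004810, so [CO3²⁻] = 0.004810 × 2.361 = 0.0114 mmol/kg = 11.4 μmol/kg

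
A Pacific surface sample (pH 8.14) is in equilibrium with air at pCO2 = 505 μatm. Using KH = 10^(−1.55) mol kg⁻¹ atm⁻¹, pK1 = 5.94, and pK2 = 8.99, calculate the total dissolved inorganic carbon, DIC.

DIC = 2.59 mmol/kg

[CO2*] = KH · pCO2 = 10^(−1.55) × 505×10^-6 = 1.423×10^-5 mol/kg
α₀ = 1/(1 + K1/[H⁺] + K1K2/[H⁺]²) = 1/(1 + 10^+2.20 + 10^+1.35) = 0.005498
DIC = [CO2*]/α₀ = 1.423×10^-5 / 0.005498 = 2.59 mmol/kg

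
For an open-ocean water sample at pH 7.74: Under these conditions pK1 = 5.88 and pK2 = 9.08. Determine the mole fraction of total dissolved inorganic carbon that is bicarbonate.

α₁ = 1 / (1 + [H⁺]/K1 + K2/[H⁺]) = 1 / (1 + 10^-1.86 + 10^-1.34)
   = 1 / (1 + 0.013804 + 0.045709) = 1/1.0595 = 0.9438

α₁ = 0.944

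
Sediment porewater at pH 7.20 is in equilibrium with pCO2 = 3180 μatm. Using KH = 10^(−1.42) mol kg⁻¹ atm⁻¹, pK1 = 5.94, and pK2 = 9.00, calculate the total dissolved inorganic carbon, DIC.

[CO2*] = KH · pCO2 = 10^(−1.42) × 3180×10^-6 = 1.209×10^-4 mol/kg
α₀ = 1/(1 + K1/[H⁺] + K1K2/[H⁺]²) = 1/(1 + 10^+1.26 + 10^-0.54) = 0.05132
DIC = [CO2*]/α₀ = 1.209×10^-4 / 0.05132 = 2.36 mmol/kg

DIC = 2.36 mmol/kg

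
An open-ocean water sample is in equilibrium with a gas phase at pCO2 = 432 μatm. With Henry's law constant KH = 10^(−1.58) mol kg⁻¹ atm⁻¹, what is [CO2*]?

KH = 10^(−1.58) = 2.630×10^-2 mol kg⁻¹ atm⁻¹
[CO2*] = KH · pCO2 = 2.630×10^-2 × 432×10^-6 atm = 1.14×10^-5 mol/kg

[CO2*] = 11.4 μmol/kg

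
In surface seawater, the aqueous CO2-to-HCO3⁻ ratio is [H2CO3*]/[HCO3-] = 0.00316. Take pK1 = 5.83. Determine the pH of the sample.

From K1 = [H⁺][HCO3-]/[H2CO3*]:  pH = pK1 − log₁₀([H2CO3*]/[HCO3-])
log₁₀(0.00316) = -2.500
pH = 5.83 − (-2.500) = 8.33

pH = 8.33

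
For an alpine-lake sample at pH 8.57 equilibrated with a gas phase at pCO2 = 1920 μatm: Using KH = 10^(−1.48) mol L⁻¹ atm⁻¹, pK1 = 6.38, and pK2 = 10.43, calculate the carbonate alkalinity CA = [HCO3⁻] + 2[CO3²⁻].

[CO2*] = KH · pCO2 = 10^(−1.48) × 1920×10^-6 = 6.358×10^-5 mol/L
α₀ = 1/(1 + K1/[H⁺] + K1K2/[H⁺]²) = 1/(1 + 10^+2.19 + 10^+0.33) = 0.006328
DIC = [CO2*]/α₀ = 6.358×10^-5 / 0.006328 = 10.05 mmol/L
CA = (α₁ + 2α₂)·DIC = (0.9801 + 2×0.01353) × 10.05 = 10.1 mmol/L

CA = 10.1 mmol/L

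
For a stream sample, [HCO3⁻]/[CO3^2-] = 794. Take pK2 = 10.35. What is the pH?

pH = 7.45

From K2 = [H⁺][CO3^2-]/[HCO3⁻]:  pH = pK2 − log₁₀([HCO3⁻]/[CO3^2-])
log₁₀(794) = +2.900
pH = 10.35 − (+2.900) = 7.45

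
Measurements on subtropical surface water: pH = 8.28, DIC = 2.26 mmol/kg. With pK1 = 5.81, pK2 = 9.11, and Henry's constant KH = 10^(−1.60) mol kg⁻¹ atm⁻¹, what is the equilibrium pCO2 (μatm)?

pCO2 = 265 μatm

α₀ = 1 / (1 + K1/[H⁺] + K1K2/[H⁺]²) = 1 / (1 + 10^+2.47 + 10^+1.64)
   = 1 / (1 + 295.12 + 43.652) = 1/339.77 = 0.002943
[CO2*] = α₀ × DIC = 0.002943 × 2.26 = 0.006652 mmol/kg = 6.652 μmol/kg
pCO2 = [CO2*]/KH = 6.652×10^-6 / 2.512×10^-2 = 265 μatm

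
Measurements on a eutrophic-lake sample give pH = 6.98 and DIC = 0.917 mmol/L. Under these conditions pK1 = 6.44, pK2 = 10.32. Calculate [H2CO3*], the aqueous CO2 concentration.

[CO2*] = 0.205 mmol/L

α₀ = 1 / (1 + K1/[H⁺] + K1K2/[H⁺]²) = 1 / (1 + 10^+0.54 + 10^-2.80)
   = 1 / (1 + 3.4674 + 0.0015849) = 1/4.4690 = 0.2238
[CO2*] = α₀ × DIC = 0.2238 × 0.917 = 0.205 mmol/L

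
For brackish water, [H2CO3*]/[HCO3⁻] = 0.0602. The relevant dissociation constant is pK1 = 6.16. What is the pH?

From K1 = [H⁺][HCO3⁻]/[H2CO3*]:  pH = pK1 − log₁₀([H2CO3*]/[HCO3⁻])
log₁₀(0.0602) = -1.220
pH = 6.16 − (-1.220) = 7.38

pH = 7.38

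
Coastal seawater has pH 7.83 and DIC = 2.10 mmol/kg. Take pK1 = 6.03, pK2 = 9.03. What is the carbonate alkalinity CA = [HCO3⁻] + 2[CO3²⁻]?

CA = [HCO3⁻] + 2[CO3²⁻] = (α₁ + 2α₂)·DIC
At pH 7.83: [H⁺]/K1 = 10^-1.80 = 0.015849, K2/[H⁺] = 10^-1.20 = 0.063096
α₁ = 1/(1 + 0.015849 + 0.063096) = 1/1.0789 = 0.9268; α₂ = α₁·K2/[H⁺] = 0.05848
α₁ + 2α₂ = 1.0438
CA = 1.0438 × 2.10 = 2.19 mmol/kg

CA = 2.19 mmol/kg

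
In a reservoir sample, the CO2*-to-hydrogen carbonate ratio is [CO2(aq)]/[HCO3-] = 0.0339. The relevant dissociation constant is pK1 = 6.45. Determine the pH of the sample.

From K1 = [H⁺][HCO3-]/[CO2(aq)]:  pH = pK1 − log₁₀([CO2(aq)]/[HCO3-])
log₁₀(0.0339) = -1.470
pH = 6.45 − (-1.470) = 7.92

pH = 7.92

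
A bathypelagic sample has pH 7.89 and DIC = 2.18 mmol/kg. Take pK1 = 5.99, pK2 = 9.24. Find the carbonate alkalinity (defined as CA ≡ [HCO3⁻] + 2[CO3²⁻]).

CA = 2.25 mmol/kg

CA = [HCO3⁻] + 2[CO3²⁻] = (α₁ + 2α₂)·DIC
At pH 7.89: [H⁺]/K1 = 10^-1.90 = 0.012589, K2/[H⁺] = 10^-1.35 = 0.044668
α₁ = 1/(1 + 0.012589 + 0.044668) = 1/1.0573 = 0.9458; α₂ = α₁·K2/[H⁺] = 0.04225
α₁ + 2α₂ = 1.0303
CA = 1.0303 × 2.18 = 2.25 mmol/kg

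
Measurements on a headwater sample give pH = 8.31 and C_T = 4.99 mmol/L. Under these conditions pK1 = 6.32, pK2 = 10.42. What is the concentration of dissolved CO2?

α₀ = 1 / (1 + K1/[H⁺] + K1K2/[H⁺]²) = 1 / (1 + 10^+1.99 + 10^-0.12)
   = 1 / (1 + 97.724 + 0.75858) = 1/99.482 = 0.01005
[CO2*] = α₀ × DIC = 0.01005 × 4.99 = 0.0502 mmol/L

[CO2*] = 0.0502 mmol/L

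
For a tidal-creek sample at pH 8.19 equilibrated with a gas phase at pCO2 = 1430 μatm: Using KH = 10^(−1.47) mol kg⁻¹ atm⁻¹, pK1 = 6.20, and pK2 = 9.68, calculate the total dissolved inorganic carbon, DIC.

[CO2*] = KH · pCO2 = 10^(−1.47) × 1430×10^-6 = 4.845×10^-5 mol/kg
α₀ = 1/(1 + K1/[H⁺] + K1K2/[H⁺]²) = 1/(1 + 10^+1.99 + 10^+0.50) = 0.009815
DIC = [CO2*]/α₀ = 4.845×10^-5 / 0.009815 = 4.94 mmol/kg

DIC = 4.94 mmol/kg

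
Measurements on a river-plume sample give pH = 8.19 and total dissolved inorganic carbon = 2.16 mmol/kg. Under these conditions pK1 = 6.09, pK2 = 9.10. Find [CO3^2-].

α₂ = 1 / (1 + [H⁺]/K2 + [H⁺]²/(K1K2)) = 1 / (1 + 10^+0.91 + 10^-1.19)
   = 1 / (1 + 8.1283 + 0.064565) = 1/9.1929 = 0.1088
[CO3²⁻] = α₂ × DIC = 0.1088 × 2.16 = 0.235 mmol/kg

[CO3²⁻] = 0.235 mmol/kg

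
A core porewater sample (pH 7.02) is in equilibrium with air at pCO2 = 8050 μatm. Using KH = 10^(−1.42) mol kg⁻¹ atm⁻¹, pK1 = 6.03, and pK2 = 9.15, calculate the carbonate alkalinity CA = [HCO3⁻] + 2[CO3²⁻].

[CO2*] = KH · pCO2 = 10^(−1.42) × 8050×10^-6 = 3.061×10^-4 mol/kg
α₀ = 1/(1 + K1/[H⁺] + K1K2/[H⁺]²) = 1/(1 + 10^+0.99 + 10^-1.14) = 0.09221
DIC = [CO2*]/α₀ = 3.061×10^-4 / 0.09221 = 3.319 mmol/kg
CA = (α₁ + 2α₂)·DIC = (0.9011 + 2×0.006680) × 3.319 = 3.04 mmol/kg

CA = 3.04 mmol/kg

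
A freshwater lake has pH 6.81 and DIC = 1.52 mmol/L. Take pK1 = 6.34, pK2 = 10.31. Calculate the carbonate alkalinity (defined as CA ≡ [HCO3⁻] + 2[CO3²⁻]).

CA = 1.14 mmol/L

CA = [HCO3⁻] + 2[CO3²⁻] = (α₁ + 2α₂)·DIC
At pH 6.81: [H⁺]/K1 = 10^-0.47 = 0.33884, K2/[H⁺] = 10^-3.50 = 0.00031623
α₁ = 1/(1 + 0.33884 + 0.00031623) = 1/1.3392 = 0.7467; α₂ = α₁·K2/[H⁺] = 0.0002361
α₁ + 2α₂ = 0.7472
CA = 0.7472 × 1.52 = 1.14 mmol/L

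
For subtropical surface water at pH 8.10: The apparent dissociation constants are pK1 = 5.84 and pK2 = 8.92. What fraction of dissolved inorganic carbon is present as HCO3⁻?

α₁ = 1 / (1 + [H⁺]/K1 + K2/[H⁺]) = 1 / (1 + 10^-2.26 + 10^-0.82)
   = 1 / (1 + 0.0054954 + 0.15136) = 1/1.1569 = 0.8644

α₁ = 0.864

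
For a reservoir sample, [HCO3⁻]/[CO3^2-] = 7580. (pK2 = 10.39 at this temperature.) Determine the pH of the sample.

From K2 = [H⁺][CO3^2-]/[HCO3⁻]:  pH = pK2 − log₁₀([HCO3⁻]/[CO3^2-])
log₁₀(7580) = +3.880
pH = 10.39 − (+3.880) = 6.51

pH = 6.51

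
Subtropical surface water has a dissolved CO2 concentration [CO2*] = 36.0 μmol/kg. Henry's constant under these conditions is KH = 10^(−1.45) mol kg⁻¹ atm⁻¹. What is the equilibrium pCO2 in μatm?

KH = 10^(−1.45) = 3.548×10^-2 mol kg⁻¹ atm⁻¹
pCO2 = [CO2*]/KH = 36.0×10^-6 / 3.548×10^-2 = 1.01×10^-3 atm = 1010 μatm

pCO2 = 1010 μatm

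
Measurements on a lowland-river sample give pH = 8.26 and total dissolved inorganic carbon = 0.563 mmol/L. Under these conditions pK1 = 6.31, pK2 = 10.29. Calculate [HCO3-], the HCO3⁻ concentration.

[HCO3⁻] = 0.552 mmol/L

α₁ = 1 / (1 + [H⁺]/K1 + K2/[H⁺]) = 1 / (1 + 10^-1.95 + 10^-2.03)
   = 1 / (1 + 0.011220 + 0.0093325) = 1/1.0206 = 0.9799
[HCO3⁻] = α₁ × DIC = 0.9799 × 0.563 = 0.552 mmol/L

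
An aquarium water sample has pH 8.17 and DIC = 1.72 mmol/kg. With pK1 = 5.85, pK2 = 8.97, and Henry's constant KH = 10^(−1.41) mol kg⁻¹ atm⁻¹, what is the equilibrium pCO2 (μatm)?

pCO2 = 182 μatm

α₀ = 1 / (1 + K1/[H⁺] + K1K2/[H⁺]²) = 1 / (1 + 10^+2.32 + 10^+1.52)
   = 1 / (1 + 208.93 + 33.113) = 1/243.04 = 0.004115
[CO2*] = α₀ × DIC = 0.004115 × 1.72 = 0.007077 mmol/kg = 7.077 μmol/kg
pCO2 = [CO2*]/KH = 7.077×10^-6 / 3.890×10^-2 = 182 μatm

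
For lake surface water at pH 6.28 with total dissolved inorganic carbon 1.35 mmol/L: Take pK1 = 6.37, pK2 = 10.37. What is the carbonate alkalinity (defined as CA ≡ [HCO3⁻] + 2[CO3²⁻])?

CA = [HCO3⁻] + 2[CO3²⁻] = (α₁ + 2α₂)·DIC
At pH 6.28: [H⁺]/K1 = 10^0.09 = 1.2303, K2/[H⁺] = 10^-4.09 = 8.1283×10^-5
α₁ = 1/(1 + 1.2303 + 8.1283×10^-5) = 1/2.2304 = 0.4484; α₂ = α₁·K2/[H⁺] = 3.644×10^-5
α₁ + 2α₂ = 0.4484
CA = 0.4484 × 1.35 = 0.605 mmol/L

CA = 0.605 mmol/L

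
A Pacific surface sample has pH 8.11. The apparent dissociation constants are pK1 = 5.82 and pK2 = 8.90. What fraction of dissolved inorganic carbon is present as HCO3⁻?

α₁ = 0.857

α₁ = 1 / (1 + [H⁺]/K1 + K2/[H⁺]) = 1 / (1 + 10^-2.29 + 10^-0.79)
   = 1 / (1 + 0.0051286 + 0.16218) = 1/1.1673 = 0.8567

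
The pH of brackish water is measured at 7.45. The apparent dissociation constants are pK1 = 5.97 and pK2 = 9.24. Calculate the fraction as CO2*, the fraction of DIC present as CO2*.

α₀ = 0.0316

α₀ = 1 / (1 + K1/[H⁺] + K1K2/[H⁺]²) = 1 / (1 + 10^+1.48 + 10^-0.31)
   = 1 / (1 + 30.200 + 0.48978) = 1/31.689 = 0.03156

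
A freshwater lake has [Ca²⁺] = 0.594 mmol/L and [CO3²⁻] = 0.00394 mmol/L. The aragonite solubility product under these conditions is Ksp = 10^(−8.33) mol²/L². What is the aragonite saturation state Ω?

Ω = 0.500

Ksp = 10^(−8.33) = 4.677×10^-9
Ω = [Ca²⁺][CO3²⁻]/Ksp = (0.594×10^-3)(0.00394×10^-3) / 4.677×10^-9 = 0.500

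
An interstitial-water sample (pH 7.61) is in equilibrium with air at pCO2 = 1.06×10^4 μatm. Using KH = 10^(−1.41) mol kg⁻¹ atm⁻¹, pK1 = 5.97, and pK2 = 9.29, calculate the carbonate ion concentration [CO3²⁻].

[CO2*] = KH · pCO2 = 10^(−1.41) × 1.06×10^4×10^-6 = 4.124×10^-4 mol/kg
α₀ = 1/(1 + K1/[H⁺] + K1K2/[H⁺]²) = 1/(1 + 10^+1.64 + 10^-0.04) = 0.02195
DIC = [CO2*]/α₀ = 4.124×10^-4 / 0.02195 = 18.79 mmol/kg
[CO3²⁻] = α₂·DIC; α₂ = 0.02002, so [CO3²⁻] = 0.02002 × 18.79 = 0.376 mmol/kg

[CO3²⁻] = 0.376 mmol/kg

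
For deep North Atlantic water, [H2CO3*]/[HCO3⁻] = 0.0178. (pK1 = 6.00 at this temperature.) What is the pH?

pH = 7.75

From K1 = [H⁺][HCO3⁻]/[H2CO3*]:  pH = pK1 − log₁₀([H2CO3*]/[HCO3⁻])
log₁₀(0.0178) = -1.750
pH = 6.00 − (-1.750) = 7.75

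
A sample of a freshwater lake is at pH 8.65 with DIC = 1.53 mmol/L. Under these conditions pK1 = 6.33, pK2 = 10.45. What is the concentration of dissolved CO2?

[CO2*] = 7.17 μmol/L

α₀ = 1 / (1 + K1/[H⁺] + K1K2/[H⁺]²) = 1 / (1 + 10^+2.32 + 10^+0.52)
   = 1 / (1 + 208.93 + 3.3113) = 1/213.24 = 0.004690
[CO2*] = α₀ × DIC = 0.004690 × 1.53 = 0.00717 mmol/L = 7.17 μmol/L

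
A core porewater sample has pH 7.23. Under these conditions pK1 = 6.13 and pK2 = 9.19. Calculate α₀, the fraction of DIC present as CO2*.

α₀ = 1 / (1 + K1/[H⁺] + K1K2/[H⁺]²) = 1 / (1 + 10^+1.10 + 10^-0.86)
   = 1 / (1 + 12.589 + 0.13804) = 1/13.727 = 0.07285

α₀ = 0.0728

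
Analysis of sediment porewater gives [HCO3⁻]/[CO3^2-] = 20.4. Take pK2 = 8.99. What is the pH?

pH = 7.68

From K2 = [H⁺][CO3^2-]/[HCO3⁻]:  pH = pK2 − log₁₀([HCO3⁻]/[CO3^2-])
log₁₀(20.4) = +1.310
pH = 8.99 − (+1.310) = 7.68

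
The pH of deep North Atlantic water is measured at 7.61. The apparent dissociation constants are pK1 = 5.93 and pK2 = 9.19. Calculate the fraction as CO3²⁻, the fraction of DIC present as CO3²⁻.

α₂ = 0.0251

α₂ = 1 / (1 + [H⁺]/K2 + [H⁺]²/(K1K2)) = 1 / (1 + 10^+1.58 + 10^-0.10)
   = 1 / (1 + 38.019 + 0.79433) = 1/39.813 = 0.02512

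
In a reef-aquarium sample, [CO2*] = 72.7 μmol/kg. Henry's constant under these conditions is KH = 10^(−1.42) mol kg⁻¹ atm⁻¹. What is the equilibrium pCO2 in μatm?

KH = 10^(−1.42) = 3.802×10^-2 mol kg⁻¹ atm⁻¹
pCO2 = [CO2*]/KH = 72.7×10^-6 / 3.802×10^-2 = 1.91×10^-3 atm = 1910 μatm

pCO2 = 1910 μatm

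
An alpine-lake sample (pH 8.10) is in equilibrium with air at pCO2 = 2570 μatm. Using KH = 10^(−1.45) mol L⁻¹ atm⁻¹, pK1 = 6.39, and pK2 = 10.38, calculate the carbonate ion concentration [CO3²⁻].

[CO3²⁻] = 0.0245 mmol/L

[CO2*] = KH · pCO2 = 10^(−1.45) × 2570×10^-6 = 9.119×10^-5 mol/L
α₀ = 1/(1 + K1/[H⁺] + K1K2/[H⁺]²) = 1/(1 + 10^+1.71 + 10^-0.57) = 0.01903
DIC = [CO2*]/α₀ = 9.119×10^-5 / 0.01903 = 4.792 mmol/L
[CO3²⁻] = α₂·DIC; α₂ = 0.005121, so [CO3²⁻] = 0.005121 × 4.792 = 0.0245 mmol/L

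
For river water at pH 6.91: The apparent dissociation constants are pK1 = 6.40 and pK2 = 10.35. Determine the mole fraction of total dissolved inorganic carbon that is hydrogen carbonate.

α₁ = 1 / (1 + [H⁺]/K1 + K2/[H⁺]) = 1 / (1 + 10^-0.51 + 10^-3.44)
   = 1 / (1 + 0.30903 + 0.00036308) = 1/1.3094 = 0.7637

α₁ = 0.764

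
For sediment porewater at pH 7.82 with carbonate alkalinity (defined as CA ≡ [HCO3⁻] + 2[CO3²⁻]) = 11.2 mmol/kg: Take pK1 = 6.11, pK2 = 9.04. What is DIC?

CA = [HCO3⁻] + 2[CO3²⁻] = (α₁ + 2α₂)·DIC
At pH 7.82: [H⁺]/K1 = 10^-1.71 = 0.019498, K2/[H⁺] = 10^-1.22 = 0.060256
α₁ = 1/(1 + 0.019498 + 0.060256) = 1/1.0798 = 0.9261; α₂ = α₁·K2/[H⁺] = 0.05581
α₁ + 2α₂ = 1.0377
DIC = CA / (α₁ + 2α₂) = 11.2 / 1.0377 = 10.8 mmol/kg

DIC = 10.8 mmol/kg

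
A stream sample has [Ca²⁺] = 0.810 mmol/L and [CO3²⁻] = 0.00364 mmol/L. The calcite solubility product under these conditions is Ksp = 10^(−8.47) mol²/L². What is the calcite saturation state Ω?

Ω = 0.870

Ksp = 10^(−8.47) = 3.388×10^-9
Ω = [Ca²⁺][CO3²⁻]/Ksp = (0.810×10^-3)(0.00364×10^-3) / 3.388×10^-9 = 0.870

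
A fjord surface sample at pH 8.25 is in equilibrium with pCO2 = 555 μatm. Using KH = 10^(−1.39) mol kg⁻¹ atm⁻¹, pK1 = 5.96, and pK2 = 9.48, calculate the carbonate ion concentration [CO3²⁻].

[CO2*] = KH · pCO2 = 10^(−1.39) × 555×10^-6 = 2.261×10^-5 mol/kg
α₀ = 1/(1 + K1/[H⁺] + K1K2/[H⁺]²) = 1/(1 + 10^+2.29 + 10^+1.06) = 0.004820
DIC = [CO2*]/α₀ = 2.261×10^-5 / 0.004820 = 4.691 mmol/kg
[CO3²⁻] = α₂·DIC; α₂ = 0.05534, so [CO3²⁻] = 0.05534 × 4.691 = 0.260 mmol/kg

[CO3²⁻] = 0.260 mmol/kg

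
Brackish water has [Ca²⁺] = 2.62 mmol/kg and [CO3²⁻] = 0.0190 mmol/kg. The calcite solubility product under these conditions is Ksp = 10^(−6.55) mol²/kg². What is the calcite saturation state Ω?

Ksp = 10^(−6.55) = 2.818×10^-7
Ω = [Ca²⁺][CO3²⁻]/Ksp = (2.62×10^-3)(0.0190×10^-3) / 2.818×10^-7 = 0.177

Ω = 0.177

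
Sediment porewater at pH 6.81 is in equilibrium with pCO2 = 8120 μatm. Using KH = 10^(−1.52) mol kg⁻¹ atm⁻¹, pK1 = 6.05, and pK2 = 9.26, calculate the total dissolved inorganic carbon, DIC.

DIC = 1.66 mmol/kg

[CO2*] = KH · pCO2 = 10^(−1.52) × 8120×10^-6 = 2.452×10^-4 mol/kg
α₀ = 1/(1 + K1/[H⁺] + K1K2/[H⁺]²) = 1/(1 + 10^+0.76 + 10^-1.69) = 0.1476
DIC = [CO2*]/α₀ = 2.452×10^-4 / 0.1476 = 1.66 mmol/kg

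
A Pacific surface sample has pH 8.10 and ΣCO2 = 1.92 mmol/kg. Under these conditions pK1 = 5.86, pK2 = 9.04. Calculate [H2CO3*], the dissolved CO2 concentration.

[CO2*] = 9.86 μmol/kg

α₀ = 1 / (1 + K1/[H⁺] + K1K2/[H⁺]²) = 1 / (1 + 10^+2.24 + 10^+1.30)
   = 1 / (1 + 173.78 + 19.953) = 1/194.73 = 0.005135
[CO2*] = α₀ × DIC = 0.005135 × 1.92 = 0.00986 mmol/kg = 9.86 μmol/kg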